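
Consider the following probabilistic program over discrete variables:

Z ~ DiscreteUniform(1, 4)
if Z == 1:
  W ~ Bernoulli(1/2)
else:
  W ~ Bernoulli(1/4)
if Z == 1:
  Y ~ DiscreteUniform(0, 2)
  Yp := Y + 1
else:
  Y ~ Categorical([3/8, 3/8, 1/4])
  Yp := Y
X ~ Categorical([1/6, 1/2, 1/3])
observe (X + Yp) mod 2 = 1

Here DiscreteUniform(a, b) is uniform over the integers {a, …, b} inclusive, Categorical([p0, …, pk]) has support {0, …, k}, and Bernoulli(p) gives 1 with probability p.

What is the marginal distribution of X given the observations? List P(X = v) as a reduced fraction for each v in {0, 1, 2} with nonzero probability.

Enumerate traces; 34 have nonzero weight after conditioning:
  (Z=1, W=0, Y=0, X=0) weight 1/144
  (Z=1, W=0, Y=0, X=2) weight 1/72
  (Z=1, W=0, Y=1, X=1) weight 1/48
  (Z=1, W=0, Y=2, X=0) weight 1/144
  (Z=1, W=0, Y=2, X=2) weight 1/72
  (Z=1, W=1, Y=0, X=0) weight 1/144
  (Z=1, W=1, Y=0, X=2) weight 1/72
  (Z=1, W=1, Y=1, X=1) weight 1/48
  … 26 more
Group by X:
  weight(X=0) = 43/576
  weight(X=1) = 53/192
  weight(X=2) = 43/288
Total weight = 43/576 + 53/192 + 43/288 = 1/2
P(X=0 | obs) = 43/576 / 1/2 = 43/288
P(X=1 | obs) = 53/192 / 1/2 = 53/96
P(X=2 | obs) = 43/288 / 1/2 = 43/144

P(X=0) = 43/288, P(X=1) = 53/96, P(X=2) = 43/144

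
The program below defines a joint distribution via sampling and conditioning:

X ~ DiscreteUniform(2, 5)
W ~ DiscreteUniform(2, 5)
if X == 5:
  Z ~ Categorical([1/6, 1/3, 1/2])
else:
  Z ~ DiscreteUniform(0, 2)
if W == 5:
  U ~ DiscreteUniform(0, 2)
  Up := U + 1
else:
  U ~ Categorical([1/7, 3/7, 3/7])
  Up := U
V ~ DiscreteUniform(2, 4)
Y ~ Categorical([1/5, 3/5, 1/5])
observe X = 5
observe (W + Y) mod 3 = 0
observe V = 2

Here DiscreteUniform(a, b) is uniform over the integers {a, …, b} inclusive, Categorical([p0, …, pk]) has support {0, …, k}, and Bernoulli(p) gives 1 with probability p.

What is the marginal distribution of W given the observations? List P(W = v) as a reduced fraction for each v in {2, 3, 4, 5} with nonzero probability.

Enumerate traces; 36 have nonzero weight after conditioning:
  (X=5, W=2, Z=0, U=0, V=2, Y=1) weight 1/3360
  (X=5, W=2, Z=0, U=1, V=2, Y=1) weight 1/1120
  (X=5, W=2, Z=0, U=2, V=2, Y=1) weight 1/1120
  (X=5, W=2, Z=1, U=0, V=2, Y=1) weight 1/1680
  (X=5, W=2, Z=1, U=1, V=2, Y=1) weight 1/560
  (X=5, W=2, Z=1, U=2, V=2, Y=1) weight 1/560
  (X=5, W=2, Z=2, U=0, V=2, Y=1) weight 1/1120
  (X=5, W=2, Z=2, U=1, V=2, Y=1) weight 3/1120
  (X=5, W=3, Z=0, U=0, V=2, Y=0) weight 1/10080
  (X=5, W=4, Z=0, U=0, V=2, Y=2) weight 1/10080
  … 26 more
Group by W:
  weight(W=2) = 1/80
  weight(W=3) = 1/240
  weight(W=4) = 1/240
  weight(W=5) = 1/80
Total weight = 1/80 + 1/240 + 1/240 + 1/80 = 1/30
P(W=2 | obs) = 1/80 / 1/30 = 3/8
P(W=3 | obs) = 1/240 / 1/30 = 1/8
P(W=4 | obs) = 1/240 / 1/30 = 1/8
P(W=5 | obs) = 1/80 / 1/30 = 3/8

P(W=2) = 3/8, P(W=3) = 1/8, P(W=4) = 1/8, P(W=5) = 3/8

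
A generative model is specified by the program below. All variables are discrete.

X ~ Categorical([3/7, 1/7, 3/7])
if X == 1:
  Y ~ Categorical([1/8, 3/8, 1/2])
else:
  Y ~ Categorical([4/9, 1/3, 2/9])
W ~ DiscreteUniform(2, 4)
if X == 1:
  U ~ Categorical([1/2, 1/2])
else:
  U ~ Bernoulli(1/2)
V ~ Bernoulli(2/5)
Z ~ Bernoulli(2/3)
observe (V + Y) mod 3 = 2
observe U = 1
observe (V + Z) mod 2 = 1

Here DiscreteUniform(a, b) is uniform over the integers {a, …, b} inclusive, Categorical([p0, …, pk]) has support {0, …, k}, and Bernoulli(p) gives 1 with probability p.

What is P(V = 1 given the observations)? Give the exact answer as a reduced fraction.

Enumerate traces; 18 have nonzero weight after conditioning:
  (X=0, Y=1, W=2, U=1, V=1, Z=0) weight 1/315
  (X=0, Y=1, W=3, U=1, V=1, Z=0) weight 1/315
  (X=0, Y=1, W=4, U=1, V=1, Z=0) weight 1/315
  (X=0, Y=2, W=2, U=1, V=0, Z=1) weight 2/315
  (X=0, Y=2, W=3, U=1, V=0, Z=1) weight 2/315
  (X=0, Y=2, W=4, U=1, V=0, Z=1) weight 2/315
  (X=1, Y=1, W=2, U=1, V=1, Z=0) weight 1/840
  (X=1, Y=1, W=3, U=1, V=1, Z=0) weight 1/840
  … 10 more
Group by V:
  weight(V=0) = 11/210
  weight(V=1) = 19/840
Total weight = 11/210 + 19/840 = 3/40
P(V=0 | obs) = 11/210 / 3/40 = 44/63
P(V=1 | obs) = 19/840 / 3/40 = 19/63

P(V = 1 | obs) = 19/63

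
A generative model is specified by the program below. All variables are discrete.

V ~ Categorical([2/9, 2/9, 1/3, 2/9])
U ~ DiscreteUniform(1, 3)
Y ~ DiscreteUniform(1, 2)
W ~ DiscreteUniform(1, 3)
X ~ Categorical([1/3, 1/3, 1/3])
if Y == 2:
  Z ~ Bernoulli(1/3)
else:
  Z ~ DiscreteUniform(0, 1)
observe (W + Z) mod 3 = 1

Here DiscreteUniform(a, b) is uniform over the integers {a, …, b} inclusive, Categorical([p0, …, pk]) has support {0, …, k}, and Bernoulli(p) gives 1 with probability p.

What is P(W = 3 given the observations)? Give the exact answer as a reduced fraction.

Enumerate traces; 144 have nonzero weight after conditioning:
  (V=0, U=1, Y=1, W=1, X=0, Z=0) weight 1/486
  (V=0, U=1, Y=1, W=1, X=1, Z=0) weight 1/486
  (V=0, U=1, Y=1, W=1, X=2, Z=0) weight 1/486
  (V=0, U=1, Y=1, W=3, X=0, Z=1) weight 1/486
  (V=0, U=1, Y=1, W=3, X=1, Z=1) weight 1/486
  (V=0, U=1, Y=1, W=3, X=2, Z=1) weight 1/486
  (V=0, U=1, Y=2, W=1, X=0, Z=0) weight 2/729
  (V=0, U=1, Y=2, W=1, X=1, Z=0) weight 2/729
  … 136 more
Group by W:
  weight(W=1) = 7/36
  weight(W=3) = 5/36
Total weight = 7/36 + 5/36 = 1/3
P(W=1 | obs) = 7/36 / 1/3 = 7/12
P(W=3 | obs) = 5/36 / 1/3 = 5/12

P(W = 3 | obs) = 5/12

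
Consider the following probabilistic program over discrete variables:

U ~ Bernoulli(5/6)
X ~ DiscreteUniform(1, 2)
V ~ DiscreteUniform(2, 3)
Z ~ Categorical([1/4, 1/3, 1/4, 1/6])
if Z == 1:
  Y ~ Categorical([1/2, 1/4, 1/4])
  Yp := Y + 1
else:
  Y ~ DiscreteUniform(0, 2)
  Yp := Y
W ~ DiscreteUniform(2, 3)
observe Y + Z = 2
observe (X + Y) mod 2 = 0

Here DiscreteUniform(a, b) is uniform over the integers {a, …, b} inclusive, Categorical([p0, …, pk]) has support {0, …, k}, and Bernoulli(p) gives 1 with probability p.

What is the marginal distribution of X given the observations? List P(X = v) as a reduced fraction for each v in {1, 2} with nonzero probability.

Enumerate traces; 24 have nonzero weight after conditioning:
  (U=0, X=1, V=2, Z=1, Y=1, W=2) weight 1/576
  (U=0, X=1, V=2, Z=1, Y=1, W=3) weight 1/576
  (U=0, X=1, V=3, Z=1, Y=1, W=2) weight 1/576
  (U=0, X=1, V=3, Z=1, Y=1, W=3) weight 1/576
  (U=0, X=2, V=2, Z=0, Y=2, W=2) weight 1/576
  (U=0, X=2, V=2, Z=0, Y=2, W=3) weight 1/576
  (U=0, X=2, V=2, Z=2, Y=0, W=2) weight 1/576
  (U=0, X=2, V=2, Z=2, Y=0, W=3) weight 1/576
  … 16 more
Group by X:
  weight(X=1) = 1/24
  weight(X=2) = 1/12
Total weight = 1/24 + 1/12 = 1/8
P(X=1 | obs) = 1/24 / 1/8 = 1/3
P(X=2 | obs) = 1/12 / 1/8 = 2/3

P(X=1) = 1/3, P(X=2) = 2/3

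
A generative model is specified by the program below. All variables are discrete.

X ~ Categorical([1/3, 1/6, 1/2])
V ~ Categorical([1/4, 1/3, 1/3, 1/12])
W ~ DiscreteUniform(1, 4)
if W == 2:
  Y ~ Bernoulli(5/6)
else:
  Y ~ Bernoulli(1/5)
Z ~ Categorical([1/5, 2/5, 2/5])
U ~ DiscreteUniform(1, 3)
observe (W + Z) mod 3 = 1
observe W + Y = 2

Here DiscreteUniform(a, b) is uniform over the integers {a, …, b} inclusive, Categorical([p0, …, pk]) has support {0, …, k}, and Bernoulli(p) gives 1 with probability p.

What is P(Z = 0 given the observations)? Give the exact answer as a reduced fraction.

P(Z = 0 | obs) = 3/8

Enumerate traces; 72 have nonzero weight after conditioning:
  (X=0, V=0, W=1, Y=1, Z=0, U=1) weight 1/3600
  (X=0, V=0, W=1, Y=1, Z=0, U=2) weight 1/3600
  (X=0, V=0, W=1, Y=1, Z=0, U=3) weight 1/3600
  (X=0, V=0, W=2, Y=0, Z=2, U=1) weight 1/2160
  (X=0, V=0, W=2, Y=0, Z=2, U=2) weight 1/2160
  (X=0, V=0, W=2, Y=0, Z=2, U=3) weight 1/2160
  (X=0, V=1, W=1, Y=1, Z=0, U=1) weight 1/2700
  (X=0, V=1, W=1, Y=1, Z=0, U=2) weight 1/2700
  … 64 more
Group by Z:
  weight(Z=0) = 1/100
  weight(Z=2) = 1/60
Total weight = 1/100 + 1/60 = 2/75
P(Z=0 | obs) = 1/100 / 2/75 = 3/8
P(Z=2 | obs) = 1/60 / 2/75 = 5/8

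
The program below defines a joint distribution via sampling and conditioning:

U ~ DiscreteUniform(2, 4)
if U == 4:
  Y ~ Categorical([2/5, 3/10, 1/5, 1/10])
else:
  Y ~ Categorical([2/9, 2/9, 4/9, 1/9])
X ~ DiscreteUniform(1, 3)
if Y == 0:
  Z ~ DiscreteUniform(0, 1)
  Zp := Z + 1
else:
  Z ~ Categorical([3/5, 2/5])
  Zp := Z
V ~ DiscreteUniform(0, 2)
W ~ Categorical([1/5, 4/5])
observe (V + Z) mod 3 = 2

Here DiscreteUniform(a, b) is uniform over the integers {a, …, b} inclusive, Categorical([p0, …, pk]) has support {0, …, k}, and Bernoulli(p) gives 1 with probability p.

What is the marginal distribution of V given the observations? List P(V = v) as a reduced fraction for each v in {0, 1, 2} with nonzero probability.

P(V=1) = 289/675, P(V=2) = 386/675

Enumerate traces; 144 have nonzero weight after conditioning:
  (U=2, Y=0, X=1, Z=0, V=2, W=0) weight 1/1215
  (U=2, Y=0, X=1, Z=0, V=2, W=1) weight 4/1215
  (U=2, Y=0, X=1, Z=1, V=1, W=0) weight 1/1215
  (U=2, Y=0, X=1, Z=1, V=1, W=1) weight 4/1215
  (U=2, Y=0, X=2, Z=0, V=2, W=0) weight 1/1215
  (U=2, Y=0, X=2, Z=0, V=2, W=1) weight 4/1215
  (U=2, Y=0, X=2, Z=1, V=1, W=0) weight 1/1215
  (U=2, Y=0, X=2, Z=1, V=1, W=1) weight 4/1215
  … 136 more
Group by V:
  weight(V=1) = 289/2025
  weight(V=2) = 386/2025
Total weight = 289/2025 + 386/2025 = 1/3
P(V=1 | obs) = 289/2025 / 1/3 = 289/675
P(V=2 | obs) = 386/2025 / 1/3 = 386/675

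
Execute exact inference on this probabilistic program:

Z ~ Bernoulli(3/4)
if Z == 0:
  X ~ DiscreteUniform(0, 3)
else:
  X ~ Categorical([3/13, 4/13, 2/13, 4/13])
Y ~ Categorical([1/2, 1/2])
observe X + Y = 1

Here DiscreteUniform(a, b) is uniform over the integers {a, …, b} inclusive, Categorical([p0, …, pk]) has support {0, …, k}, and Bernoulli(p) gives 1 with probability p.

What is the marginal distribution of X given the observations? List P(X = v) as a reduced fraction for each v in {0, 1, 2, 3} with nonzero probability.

P(X=0) = 49/110, P(X=1) = 61/110

Enumerate traces; 4 have nonzero weight after conditioning:
  (Z=0, X=0, Y=1) weight 1/32
  (Z=0, X=1, Y=0) weight 1/32
  (Z=1, X=0, Y=1) weight 9/104
  (Z=1, X=1, Y=0) weight 3/26
Group by X:
  weight(X=0) = 49/416
  weight(X=1) = 61/416
Total weight = 49/416 + 61/416 = 55/208
P(X=0 | obs) = 49/416 / 55/208 = 49/110
P(X=1 | obs) = 61/416 / 55/208 = 61/110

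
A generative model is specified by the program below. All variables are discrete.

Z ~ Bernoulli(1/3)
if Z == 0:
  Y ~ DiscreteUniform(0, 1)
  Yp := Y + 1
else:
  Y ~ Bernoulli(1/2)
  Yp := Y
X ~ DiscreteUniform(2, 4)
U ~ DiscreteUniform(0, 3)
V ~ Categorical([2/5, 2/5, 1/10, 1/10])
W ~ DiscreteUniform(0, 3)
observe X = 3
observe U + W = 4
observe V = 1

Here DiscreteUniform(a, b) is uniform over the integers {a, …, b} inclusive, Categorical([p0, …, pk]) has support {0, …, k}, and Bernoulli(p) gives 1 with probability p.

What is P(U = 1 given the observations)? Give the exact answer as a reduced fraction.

P(U = 1 | obs) = 1/3

Enumerate traces; 12 have nonzero weight after conditioning:
  (Z=0, Y=0, X=3, U=1, V=1, W=3) weight 1/360
  (Z=0, Y=0, X=3, U=2, V=1, W=2) weight 1/360
  (Z=0, Y=0, X=3, U=3, V=1, W=1) weight 1/360
  (Z=0, Y=1, X=3, U=1, V=1, W=3) weight 1/360
  (Z=0, Y=1, X=3, U=2, V=1, W=2) weight 1/360
  (Z=0, Y=1, X=3, U=3, V=1, W=1) weight 1/360
  (Z=1, Y=0, X=3, U=1, V=1, W=3) weight 1/720
  (Z=1, Y=0, X=3, U=2, V=1, W=2) weight 1/720
  … 4 more
Group by U:
  weight(U=1) = 1/120
  weight(U=2) = 1/120
  weight(U=3) = 1/120
Total weight = 1/120 + 1/120 + 1/120 = 1/40
P(U=1 | obs) = 1/120 / 1/40 = 1/3
P(U=2 | obs) = 1/120 / 1/40 = 1/3
P(U=3 | obs) = 1/120 / 1/40 = 1/3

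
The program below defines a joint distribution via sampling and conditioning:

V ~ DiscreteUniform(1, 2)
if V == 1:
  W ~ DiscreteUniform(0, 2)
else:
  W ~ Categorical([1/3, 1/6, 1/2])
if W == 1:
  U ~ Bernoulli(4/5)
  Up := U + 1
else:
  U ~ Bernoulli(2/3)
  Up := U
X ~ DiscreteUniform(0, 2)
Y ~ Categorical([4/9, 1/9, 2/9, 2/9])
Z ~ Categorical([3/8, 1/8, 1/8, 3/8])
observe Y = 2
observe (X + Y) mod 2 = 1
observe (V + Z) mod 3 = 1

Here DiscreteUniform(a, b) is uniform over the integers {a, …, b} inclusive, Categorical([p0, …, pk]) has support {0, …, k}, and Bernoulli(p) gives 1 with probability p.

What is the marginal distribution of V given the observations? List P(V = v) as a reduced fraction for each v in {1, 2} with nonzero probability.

Enumerate traces; 18 have nonzero weight after conditioning:
  (V=1, W=0, U=0, X=1, Y=2, Z=0) weight 1/648
  (V=1, W=0, U=0, X=1, Y=2, Z=3) weight 1/648
  (V=1, W=0, U=1, X=1, Y=2, Z=0) weight 1/324
  (V=1, W=0, U=1, X=1, Y=2, Z=3) weight 1/324
  (V=1, W=1, U=0, X=1, Y=2, Z=0) weight 1/1080
  (V=1, W=1, U=0, X=1, Y=2, Z=3) weight 1/1080
  (V=1, W=1, U=1, X=1, Y=2, Z=0) weight 1/270
  (V=1, W=1, U=1, X=1, Y=2, Z=3) weight 1/270
  (V=2, W=0, U=0, X=1, Y=2, Z=2) weight 1/1944
  … 9 more
Group by V:
  weight(V=1) = 1/36
  weight(V=2) = 1/216
Total weight = 1/36 + 1/216 = 7/216
P(V=1 | obs) = 1/36 / 7/216 = 6/7
P(V=2 | obs) = 1/216 / 7/216 = 1/7

P(V=1) = 6/7, P(V=2) = 1/7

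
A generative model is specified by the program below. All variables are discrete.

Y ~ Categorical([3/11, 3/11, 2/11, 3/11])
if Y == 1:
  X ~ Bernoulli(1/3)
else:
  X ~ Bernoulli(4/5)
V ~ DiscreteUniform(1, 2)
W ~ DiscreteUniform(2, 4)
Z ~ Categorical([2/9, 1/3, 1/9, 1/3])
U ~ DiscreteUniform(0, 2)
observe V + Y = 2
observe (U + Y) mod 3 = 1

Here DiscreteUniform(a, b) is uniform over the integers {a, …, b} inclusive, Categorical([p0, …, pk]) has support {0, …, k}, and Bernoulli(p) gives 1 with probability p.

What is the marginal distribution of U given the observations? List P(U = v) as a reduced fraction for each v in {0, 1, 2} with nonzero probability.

Enumerate traces; 48 have nonzero weight after conditioning:
  (Y=0, X=0, V=2, W=2, Z=0, U=1) weight 1/1485
  (Y=0, X=0, V=2, W=2, Z=1, U=1) weight 1/990
  (Y=0, X=0, V=2, W=2, Z=2, U=1) weight 1/2970
  (Y=0, X=0, V=2, W=2, Z=3, U=1) weight 1/990
  (Y=0, X=0, V=2, W=3, Z=0, U=1) weight 1/1485
  (Y=0, X=0, V=2, W=3, Z=1, U=1) weight 1/990
  (Y=0, X=0, V=2, W=3, Z=2, U=1) weight 1/2970
  (Y=0, X=0, V=2, W=3, Z=3, U=1) weight 1/990
  (Y=1, X=0, V=1, W=2, Z=0, U=0) weight 2/891
  … 39 more
Group by U:
  weight(U=0) = 1/22
  weight(U=1) = 1/22
Total weight = 1/22 + 1/22 = 1/11
P(U=0 | obs) = 1/22 / 1/11 = 1/2
P(U=1 | obs) = 1/22 / 1/11 = 1/2

P(U=0) = 1/2, P(U=1) = 1/2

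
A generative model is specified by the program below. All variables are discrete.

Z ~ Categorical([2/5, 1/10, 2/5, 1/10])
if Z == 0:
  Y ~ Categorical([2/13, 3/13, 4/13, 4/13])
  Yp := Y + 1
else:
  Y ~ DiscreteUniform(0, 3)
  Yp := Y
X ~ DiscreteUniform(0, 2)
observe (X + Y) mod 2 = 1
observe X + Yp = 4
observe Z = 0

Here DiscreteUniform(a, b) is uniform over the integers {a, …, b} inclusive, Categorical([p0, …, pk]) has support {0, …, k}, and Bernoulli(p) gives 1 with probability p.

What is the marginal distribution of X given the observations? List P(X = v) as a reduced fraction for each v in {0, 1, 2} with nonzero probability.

Enumerate traces; 3 have nonzero weight after conditioning:
  (Z=0, Y=1, X=2) weight 2/65
  (Z=0, Y=2, X=1) weight 8/195
  (Z=0, Y=3, X=0) weight 8/195
Group by X:
  weight(X=0) = 8/195
  weight(X=1) = 8/195
  weight(X=2) = 2/65
Total weight = 8/195 + 8/195 + 2/65 = 22/195
P(X=0 | obs) = 8/195 / 22/195 = 4/11
P(X=1 | obs) = 8/195 / 22/195 = 4/11
P(X=2 | obs) = 2/65 / 22/195 = 3/11

P(X=0) = 4/11, P(X=1) = 4/11, P(X=2) = 3/11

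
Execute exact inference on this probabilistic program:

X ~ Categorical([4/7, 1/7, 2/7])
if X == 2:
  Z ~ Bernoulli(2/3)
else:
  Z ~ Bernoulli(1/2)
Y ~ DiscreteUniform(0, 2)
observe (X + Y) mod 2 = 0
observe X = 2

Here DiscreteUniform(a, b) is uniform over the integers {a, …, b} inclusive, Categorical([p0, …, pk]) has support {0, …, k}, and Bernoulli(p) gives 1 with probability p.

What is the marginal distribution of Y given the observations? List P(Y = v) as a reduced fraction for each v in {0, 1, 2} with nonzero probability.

P(Y=0) = 1/2, P(Y=2) = 1/2

Enumerate traces; 4 have nonzero weight after conditioning:
  (X=2, Z=0, Y=0) weight 2/63
  (X=2, Z=0, Y=2) weight 2/63
  (X=2, Z=1, Y=0) weight 4/63
  (X=2, Z=1, Y=2) weight 4/63
Group by Y:
  weight(Y=0) = 2/21
  weight(Y=2) = 2/21
Total weight = 2/21 + 2/21 = 4/21
P(Y=0 | obs) = 2/21 / 4/21 = 1/2
P(Y=2 | obs) = 2/21 / 4/21 = 1/2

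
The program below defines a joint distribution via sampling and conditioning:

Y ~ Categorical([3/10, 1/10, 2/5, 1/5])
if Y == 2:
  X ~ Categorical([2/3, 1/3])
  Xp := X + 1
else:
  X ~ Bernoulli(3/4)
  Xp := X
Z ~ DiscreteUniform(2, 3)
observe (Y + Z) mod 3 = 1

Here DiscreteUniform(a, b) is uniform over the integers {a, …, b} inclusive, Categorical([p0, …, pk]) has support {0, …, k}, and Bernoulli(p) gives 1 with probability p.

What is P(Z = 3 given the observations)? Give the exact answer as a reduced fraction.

Enumerate traces; 4 have nonzero weight after conditioning:
  (Y=1, X=0, Z=3) weight 1/80
  (Y=1, X=1, Z=3) weight 3/80
  (Y=2, X=0, Z=2) weight 2/15
  (Y=2, X=1, Z=2) weight 1/15
Group by Z:
  weight(Z=2) = 1/5
  weight(Z=3) = 1/20
Total weight = 1/5 + 1/20 = 1/4
P(Z=2 | obs) = 1/5 / 1/4 = 4/5
P(Z=3 | obs) = 1/20 / 1/4 = 1/5

P(Z = 3 | obs) = 1/5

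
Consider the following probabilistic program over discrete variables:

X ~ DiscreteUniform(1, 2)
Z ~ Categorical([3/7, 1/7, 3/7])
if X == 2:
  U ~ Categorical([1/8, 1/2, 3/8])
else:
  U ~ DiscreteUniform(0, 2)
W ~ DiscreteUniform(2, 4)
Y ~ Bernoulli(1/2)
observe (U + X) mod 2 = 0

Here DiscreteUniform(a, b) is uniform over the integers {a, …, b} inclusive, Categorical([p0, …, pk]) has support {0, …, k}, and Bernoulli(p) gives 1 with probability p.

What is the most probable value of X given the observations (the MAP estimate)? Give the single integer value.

argmax_v P(X = v | obs) = 2

Enumerate traces; 54 have nonzero weight after conditioning:
  (X=1, Z=0, U=1, W=2, Y=0) weight 1/84
  (X=1, Z=0, U=1, W=2, Y=1) weight 1/84
  (X=1, Z=0, U=1, W=3, Y=0) weight 1/84
  (X=1, Z=0, U=1, W=3, Y=1) weight 1/84
  (X=1, Z=0, U=1, W=4, Y=0) weight 1/84
  (X=1, Z=0, U=1, W=4, Y=1) weight 1/84
  (X=1, Z=1, U=1, W=2, Y=0) weight 1/252
  (X=1, Z=1, U=1, W=2, Y=1) weight 1/252
  (X=2, Z=0, U=0, W=2, Y=0) weight 1/224
  … 45 more
Group by X:
  weight(X=1) = 1/6
  weight(X=2) = 1/4
Total weight = 1/6 + 1/4 = 5/12
P(X=1 | obs) = 1/6 / 5/12 = 2/5
P(X=2 | obs) = 1/4 / 5/12 = 3/5
argmax = 2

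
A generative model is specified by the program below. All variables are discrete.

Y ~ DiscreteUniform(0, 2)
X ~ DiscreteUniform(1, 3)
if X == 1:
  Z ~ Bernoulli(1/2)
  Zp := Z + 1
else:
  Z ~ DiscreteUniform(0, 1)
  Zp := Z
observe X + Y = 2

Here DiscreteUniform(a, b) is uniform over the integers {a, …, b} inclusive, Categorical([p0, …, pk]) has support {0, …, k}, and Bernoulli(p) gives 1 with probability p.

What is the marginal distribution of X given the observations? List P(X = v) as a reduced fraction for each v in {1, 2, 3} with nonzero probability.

Enumerate traces; 4 have nonzero weight after conditioning:
  (Y=0, X=2, Z=0) weight 1/18
  (Y=0, X=2, Z=1) weight 1/18
  (Y=1, X=1, Z=0) weight 1/18
  (Y=1, X=1, Z=1) weight 1/18
Group by X:
  weight(X=1) = 1/9
  weight(X=2) = 1/9
Total weight = 1/9 + 1/9 = 2/9
P(X=1 | obs) = 1/9 / 2/9 = 1/2
P(X=2 | obs) = 1/9 / 2/9 = 1/2

P(X=1) = 1/2, P(X=2) = 1/2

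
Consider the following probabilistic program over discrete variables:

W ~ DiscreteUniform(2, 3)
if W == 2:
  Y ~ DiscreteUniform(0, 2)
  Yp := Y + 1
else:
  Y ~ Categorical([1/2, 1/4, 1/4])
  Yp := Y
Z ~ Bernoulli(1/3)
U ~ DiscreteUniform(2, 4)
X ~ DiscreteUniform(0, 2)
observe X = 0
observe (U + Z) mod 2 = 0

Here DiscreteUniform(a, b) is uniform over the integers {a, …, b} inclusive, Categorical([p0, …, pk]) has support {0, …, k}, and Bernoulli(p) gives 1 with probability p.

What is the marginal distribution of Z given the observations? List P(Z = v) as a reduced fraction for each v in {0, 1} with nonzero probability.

Enumerate traces; 18 have nonzero weight after conditioning:
  (W=2, Y=0, Z=0, U=2, X=0) weight 1/81
  (W=2, Y=0, Z=0, U=4, X=0) weight 1/81
  (W=2, Y=0, Z=1, U=3, X=0) weight 1/162
  (W=2, Y=1, Z=0, U=2, X=0) weight 1/81
  (W=2, Y=1, Z=0, U=4, X=0) weight 1/81
  (W=2, Y=1, Z=1, U=3, X=0) weight 1/162
  (W=2, Y=2, Z=0, U=2, X=0) weight 1/81
  (W=2, Y=2, Z=0, U=4, X=0) weight 1/81
  … 10 more
Group by Z:
  weight(Z=0) = 4/27
  weight(Z=1) = 1/27
Total weight = 4/27 + 1/27 = 5/27
P(Z=0 | obs) = 4/27 / 5/27 = 4/5
P(Z=1 | obs) = 1/27 / 5/27 = 1/5

P(Z=0) = 4/5, P(Z=1) = 1/5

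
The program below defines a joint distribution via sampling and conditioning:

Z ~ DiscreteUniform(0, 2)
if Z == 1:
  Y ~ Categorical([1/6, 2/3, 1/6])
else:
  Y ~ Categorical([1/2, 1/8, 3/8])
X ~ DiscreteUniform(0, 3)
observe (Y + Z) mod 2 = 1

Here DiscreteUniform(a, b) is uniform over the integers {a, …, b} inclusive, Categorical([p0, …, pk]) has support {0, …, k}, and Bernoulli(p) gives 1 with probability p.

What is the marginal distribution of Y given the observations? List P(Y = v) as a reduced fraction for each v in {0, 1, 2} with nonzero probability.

P(Y=0) = 2/7, P(Y=1) = 3/7, P(Y=2) = 2/7

Enumerate traces; 16 have nonzero weight after conditioning:
  (Z=0, Y=1, X=0) weight 1/96
  (Z=0, Y=1, X=1) weight 1/96
  (Z=0, Y=1, X=2) weight 1/96
  (Z=0, Y=1, X=3) weight 1/96
  (Z=1, Y=0, X=0) weight 1/72
  (Z=1, Y=0, X=1) weight 1/72
  (Z=1, Y=0, X=2) weight 1/72
  (Z=1, Y=0, X=3) weight 1/72
  (Z=1, Y=2, X=0) weight 1/72
  … 7 more
Group by Y:
  weight(Y=0) = 1/18
  weight(Y=1) = 1/12
  weight(Y=2) = 1/18
Total weight = 1/18 + 1/12 + 1/18 = 7/36
P(Y=0 | obs) = 1/18 / 7/36 = 2/7
P(Y=1 | obs) = 1/12 / 7/36 = 3/7
P(Y=2 | obs) = 1/18 / 7/36 = 2/7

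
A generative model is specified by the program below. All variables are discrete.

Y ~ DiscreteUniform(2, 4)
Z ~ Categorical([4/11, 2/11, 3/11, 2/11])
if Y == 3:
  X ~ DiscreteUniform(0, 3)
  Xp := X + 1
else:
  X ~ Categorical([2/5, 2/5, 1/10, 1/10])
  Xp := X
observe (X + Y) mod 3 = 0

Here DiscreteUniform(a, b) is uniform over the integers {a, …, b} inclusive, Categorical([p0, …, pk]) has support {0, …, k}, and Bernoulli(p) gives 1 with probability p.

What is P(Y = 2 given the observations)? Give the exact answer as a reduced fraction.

P(Y = 2 | obs) = 2/5

Enumerate traces; 16 have nonzero weight after conditioning:
  (Y=2, Z=0, X=1) weight 8/165
  (Y=2, Z=1, X=1) weight 4/165
  (Y=2, Z=2, X=1) weight 2/55
  (Y=2, Z=3, X=1) weight 4/165
  (Y=3, Z=0, X=0) weight 1/33
  (Y=3, Z=0, X=3) weight 1/33
  (Y=3, Z=1, X=0) weight 1/66
  (Y=3, Z=1, X=3) weight 1/66
  (Y=4, Z=0, X=2) weight 2/165
  … 7 more
Group by Y:
  weight(Y=2) = 2/15
  weight(Y=3) = 1/6
  weight(Y=4) = 1/30
Total weight = 2/15 + 1/6 + 1/30 = 1/3
P(Y=2 | obs) = 2/15 / 1/3 = 2/5
P(Y=3 | obs) = 1/6 / 1/3 = 1/2
P(Y=4 | obs) = 1/30 / 1/3 = 1/10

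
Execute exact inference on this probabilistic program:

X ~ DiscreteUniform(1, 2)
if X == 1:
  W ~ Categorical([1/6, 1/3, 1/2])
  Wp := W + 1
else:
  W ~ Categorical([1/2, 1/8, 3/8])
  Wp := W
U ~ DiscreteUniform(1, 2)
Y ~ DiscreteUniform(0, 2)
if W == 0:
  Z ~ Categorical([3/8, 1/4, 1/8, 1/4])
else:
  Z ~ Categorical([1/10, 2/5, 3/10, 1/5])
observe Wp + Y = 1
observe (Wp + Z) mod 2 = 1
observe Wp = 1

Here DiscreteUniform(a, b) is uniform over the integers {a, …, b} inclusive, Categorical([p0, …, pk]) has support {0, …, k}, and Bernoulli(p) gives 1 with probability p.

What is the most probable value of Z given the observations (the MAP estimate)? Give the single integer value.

argmax_v P(Z = v | obs) = 0

Enumerate traces; 8 have nonzero weight after conditioning:
  (X=1, W=0, U=1, Y=0, Z=0) weight 1/192
  (X=1, W=0, U=1, Y=0, Z=2) weight 1/576
  (X=1, W=0, U=2, Y=0, Z=0) weight 1/192
  (X=1, W=0, U=2, Y=0, Z=2) weight 1/576
  (X=2, W=1, U=1, Y=0, Z=0) weight 1/960
  (X=2, W=1, U=1, Y=0, Z=2) weight 1/320
  (X=2, W=1, U=2, Y=0, Z=0) weight 1/960
  (X=2, W=1, U=2, Y=0, Z=2) weight 1/320
Group by Z:
  weight(Z=0) = 1/80
  weight(Z=2) = 7/720
Total weight = 1/80 + 7/720 = 1/45
P(Z=0 | obs) = 1/80 / 1/45 = 9/16
P(Z=2 | obs) = 7/720 / 1/45 = 7/16
argmax = 0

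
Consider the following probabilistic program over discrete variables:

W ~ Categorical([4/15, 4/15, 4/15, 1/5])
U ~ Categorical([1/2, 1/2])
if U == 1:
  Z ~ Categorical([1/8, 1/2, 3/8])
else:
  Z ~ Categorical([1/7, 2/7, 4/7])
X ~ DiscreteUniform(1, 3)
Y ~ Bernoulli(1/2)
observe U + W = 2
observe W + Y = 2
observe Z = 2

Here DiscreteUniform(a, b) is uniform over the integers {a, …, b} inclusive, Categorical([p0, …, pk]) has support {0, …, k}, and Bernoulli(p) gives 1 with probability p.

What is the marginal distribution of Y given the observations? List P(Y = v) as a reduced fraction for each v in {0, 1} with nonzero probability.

Enumerate traces; 6 have nonzero weight after conditioning:
  (W=1, U=1, Z=2, X=1, Y=1) weight 1/120
  (W=1, U=1, Z=2, X=2, Y=1) weight 1/120
  (W=1, U=1, Z=2, X=3, Y=1) weight 1/120
  (W=2, U=0, Z=2, X=1, Y=0) weight 4/315
  (W=2, U=0, Z=2, X=2, Y=0) weight 4/315
  (W=2, U=0, Z=2, X=3, Y=0) weight 4/315
Group by Y:
  weight(Y=0) = 4/105
  weight(Y=1) = 1/40
Total weight = 4/105 + 1/40 = 53/840
P(Y=0 | obs) = 4/105 / 53/840 = 32/53
P(Y=1 | obs) = 1/40 / 53/840 = 21/53

P(Y=0) = 32/53, P(Y=1) = 21/53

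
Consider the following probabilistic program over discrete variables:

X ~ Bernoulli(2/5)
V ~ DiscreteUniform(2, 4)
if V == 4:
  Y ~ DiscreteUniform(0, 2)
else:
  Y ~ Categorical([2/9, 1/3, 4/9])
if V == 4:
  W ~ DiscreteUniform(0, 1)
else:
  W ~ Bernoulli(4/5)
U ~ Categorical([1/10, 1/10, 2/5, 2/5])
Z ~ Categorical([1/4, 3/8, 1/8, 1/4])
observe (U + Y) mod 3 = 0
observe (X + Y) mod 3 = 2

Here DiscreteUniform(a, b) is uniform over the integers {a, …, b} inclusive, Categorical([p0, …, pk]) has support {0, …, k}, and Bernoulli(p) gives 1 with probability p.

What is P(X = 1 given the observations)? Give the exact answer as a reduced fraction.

Enumerate traces; 48 have nonzero weight after conditioning:
  (X=0, V=2, Y=2, W=0, U=1, Z=0) weight 1/2250
  (X=0, V=2, Y=2, W=0, U=1, Z=1) weight 1/1500
  (X=0, V=2, Y=2, W=0, U=1, Z=2) weight 1/4500
  (X=0, V=2, Y=2, W=0, U=1, Z=3) weight 1/2250
  (X=0, V=2, Y=2, W=1, U=1, Z=0) weight 2/1125
  (X=0, V=2, Y=2, W=1, U=1, Z=1) weight 1/375
  (X=0, V=2, Y=2, W=1, U=1, Z=2) weight 1/1125
  (X=0, V=2, Y=2, W=1, U=1, Z=3) weight 2/1125
  (X=1, V=2, Y=1, W=0, U=2, Z=0) weight 1/1125
  … 39 more
Group by X:
  weight(X=0) = 11/450
  weight(X=1) = 4/75
Total weight = 11/450 + 4/75 = 7/90
P(X=0 | obs) = 11/450 / 7/90 = 11/35
P(X=1 | obs) = 4/75 / 7/90 = 24/35

P(X = 1 | obs) = 24/35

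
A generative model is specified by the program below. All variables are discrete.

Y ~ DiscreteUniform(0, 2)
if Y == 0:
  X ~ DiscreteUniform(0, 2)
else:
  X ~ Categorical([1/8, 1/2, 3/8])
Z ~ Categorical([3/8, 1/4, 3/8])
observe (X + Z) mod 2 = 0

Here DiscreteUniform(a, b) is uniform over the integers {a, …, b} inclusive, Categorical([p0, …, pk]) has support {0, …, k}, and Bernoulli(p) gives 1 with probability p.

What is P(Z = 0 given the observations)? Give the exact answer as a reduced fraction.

Enumerate traces; 15 have nonzero weight after conditioning:
  (Y=0, X=0, Z=0) weight 1/24
  (Y=0, X=0, Z=2) weight 1/24
  (Y=0, X=1, Z=1) weight 1/36
  (Y=0, X=2, Z=0) weight 1/24
  (Y=0, X=2, Z=2) weight 1/24
  (Y=1, X=0, Z=0) weight 1/64
  (Y=1, X=0, Z=2) weight 1/64
  (Y=1, X=1, Z=1) weight 1/24
  … 7 more
Group by Z:
  weight(Z=0) = 5/24
  weight(Z=1) = 1/9
  weight(Z=2) = 5/24
Total weight = 5/24 + 1/9 + 5/24 = 19/36
P(Z=0 | obs) = 5/24 / 19/36 = 15/38
P(Z=1 | obs) = 1/9 / 19/36 = 4/19
P(Z=2 | obs) = 5/24 / 19/36 = 15/38

P(Z = 0 | obs) = 15/38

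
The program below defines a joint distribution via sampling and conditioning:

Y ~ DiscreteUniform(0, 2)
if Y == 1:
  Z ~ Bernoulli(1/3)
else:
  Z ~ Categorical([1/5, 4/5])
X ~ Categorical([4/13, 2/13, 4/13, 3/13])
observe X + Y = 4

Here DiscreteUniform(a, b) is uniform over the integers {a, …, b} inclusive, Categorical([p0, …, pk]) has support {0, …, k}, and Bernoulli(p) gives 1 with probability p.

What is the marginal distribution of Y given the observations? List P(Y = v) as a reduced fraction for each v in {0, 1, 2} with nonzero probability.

Enumerate traces; 4 have nonzero weight after conditioning:
  (Y=1, Z=0, X=3) weight 2/39
  (Y=1, Z=1, X=3) weight 1/39
  (Y=2, Z=0, X=2) weight 4/195
  (Y=2, Z=1, X=2) weight 16/195
Group by Y:
  weight(Y=1) = 1/13
  weight(Y=2) = 4/39
Total weight = 1/13 + 4/39 = 7/39
P(Y=1 | obs) = 1/13 / 7/39 = 3/7
P(Y=2 | obs) = 4/39 / 7/39 = 4/7

P(Y=1) = 3/7, P(Y=2) = 4/7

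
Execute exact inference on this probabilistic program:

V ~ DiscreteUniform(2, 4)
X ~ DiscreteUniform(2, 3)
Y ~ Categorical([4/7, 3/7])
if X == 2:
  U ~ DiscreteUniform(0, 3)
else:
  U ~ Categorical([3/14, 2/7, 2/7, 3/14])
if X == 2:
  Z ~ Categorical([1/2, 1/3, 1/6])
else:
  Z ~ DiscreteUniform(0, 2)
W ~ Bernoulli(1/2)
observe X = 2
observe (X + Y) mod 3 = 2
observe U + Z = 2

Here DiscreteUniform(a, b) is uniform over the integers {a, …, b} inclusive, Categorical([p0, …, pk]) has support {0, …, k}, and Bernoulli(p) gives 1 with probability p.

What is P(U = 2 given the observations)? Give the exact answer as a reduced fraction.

P(U = 2 | obs) = 1/2

Enumerate traces; 18 have nonzero weight after conditioning:
  (V=2, X=2, Y=0, U=0, Z=2, W=0) weight 1/504
  (V=2, X=2, Y=0, U=0, Z=2, W=1) weight 1/504
  (V=2, X=2, Y=0, U=1, Z=1, W=0) weight 1/252
  (V=2, X=2, Y=0, U=1, Z=1, W=1) weight 1/252
  (V=2, X=2, Y=0, U=2, Z=0, W=0) weight 1/168
  (V=2, X=2, Y=0, U=2, Z=0, W=1) weight 1/168
  (V=3, X=2, Y=0, U=0, Z=2, W=0) weight 1/504
  (V=3, X=2, Y=0, U=0, Z=2, W=1) weight 1/504
  … 10 more
Group by U:
  weight(U=0) = 1/84
  weight(U=1) = 1/42
  weight(U=2) = 1/28
Total weight = 1/84 + 1/42 + 1/28 = 1/14
P(U=0 | obs) = 1/84 / 1/14 = 1/6
P(U=1 | obs) = 1/42 / 1/14 = 1/3
P(U=2 | obs) = 1/28 / 1/14 = 1/2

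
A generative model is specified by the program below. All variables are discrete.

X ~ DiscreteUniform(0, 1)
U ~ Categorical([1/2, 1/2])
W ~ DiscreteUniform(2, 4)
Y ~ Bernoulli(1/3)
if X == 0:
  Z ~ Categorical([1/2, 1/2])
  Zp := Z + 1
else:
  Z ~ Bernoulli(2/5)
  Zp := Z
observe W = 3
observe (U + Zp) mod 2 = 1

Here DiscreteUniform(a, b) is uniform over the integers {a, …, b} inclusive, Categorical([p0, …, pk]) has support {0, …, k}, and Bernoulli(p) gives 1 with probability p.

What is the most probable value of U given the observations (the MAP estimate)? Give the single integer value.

Enumerate traces; 8 have nonzero weight after conditioning:
  (X=0, U=0, W=3, Y=0, Z=0) weight 1/36
  (X=0, U=0, W=3, Y=1, Z=0) weight 1/72
  (X=0, U=1, W=3, Y=0, Z=1) weight 1/36
  (X=0, U=1, W=3, Y=1, Z=1) weight 1/72
  (X=1, U=0, W=3, Y=0, Z=1) weight 1/45
  (X=1, U=0, W=3, Y=1, Z=1) weight 1/90
  (X=1, U=1, W=3, Y=0, Z=0) weight 1/30
  (X=1, U=1, W=3, Y=1, Z=0) weight 1/60
Group by U:
  weight(U=0) = 3/40
  weight(U=1) = 11/120
Total weight = 3/40 + 11/120 = 1/6
P(U=0 | obs) = 3/40 / 1/6 = 9/20
P(U=1 | obs) = 11/120 / 1/6 = 11/20
argmax = 1

argmax_v P(U = v | obs) = 1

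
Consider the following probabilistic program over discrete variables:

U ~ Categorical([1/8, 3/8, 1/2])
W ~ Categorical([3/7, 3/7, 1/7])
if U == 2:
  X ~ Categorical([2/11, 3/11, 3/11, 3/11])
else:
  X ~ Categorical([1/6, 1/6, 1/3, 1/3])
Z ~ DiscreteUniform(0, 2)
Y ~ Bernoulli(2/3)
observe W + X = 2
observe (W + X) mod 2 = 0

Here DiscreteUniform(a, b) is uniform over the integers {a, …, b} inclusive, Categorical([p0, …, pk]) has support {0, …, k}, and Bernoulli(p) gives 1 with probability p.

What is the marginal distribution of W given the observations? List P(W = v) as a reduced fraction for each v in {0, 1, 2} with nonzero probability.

P(W=0) = 12/23, P(W=1) = 87/230, P(W=2) = 1/10

Enumerate traces; 54 have nonzero weight after conditioning:
  (U=0, W=0, X=2, Z=0, Y=0) weight 1/504
  (U=0, W=0, X=2, Z=0, Y=1) weight 1/252
  (U=0, W=0, X=2, Z=1, Y=0) weight 1/504
  (U=0, W=0, X=2, Z=1, Y=1) weight 1/252
  (U=0, W=0, X=2, Z=2, Y=0) weight 1/504
  (U=0, W=0, X=2, Z=2, Y=1) weight 1/252
  (U=0, W=1, X=1, Z=0, Y=0) weight 1/1008
  (U=0, W=1, X=1, Z=0, Y=1) weight 1/504
  (U=0, W=2, X=0, Z=0, Y=0) weight 1/3024
  … 45 more
Group by W:
  weight(W=0) = 10/77
  weight(W=1) = 29/308
  weight(W=2) = 23/924
Total weight = 10/77 + 29/308 + 23/924 = 115/462
P(W=0 | obs) = 10/77 / 115/462 = 12/23
P(W=1 | obs) = 29/308 / 115/462 = 87/230
P(W=2 | obs) = 23/924 / 115/462 = 1/10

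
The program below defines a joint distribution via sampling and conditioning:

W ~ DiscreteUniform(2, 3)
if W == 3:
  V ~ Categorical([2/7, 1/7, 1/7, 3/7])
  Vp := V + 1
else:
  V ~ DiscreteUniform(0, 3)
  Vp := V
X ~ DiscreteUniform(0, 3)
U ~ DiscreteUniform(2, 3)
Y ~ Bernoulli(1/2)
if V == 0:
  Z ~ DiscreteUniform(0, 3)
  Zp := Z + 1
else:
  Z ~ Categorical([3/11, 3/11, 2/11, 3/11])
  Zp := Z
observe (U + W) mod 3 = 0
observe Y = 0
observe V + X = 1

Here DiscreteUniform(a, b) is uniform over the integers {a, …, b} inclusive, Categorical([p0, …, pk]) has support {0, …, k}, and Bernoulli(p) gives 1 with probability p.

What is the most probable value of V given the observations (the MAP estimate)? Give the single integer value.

Enumerate traces; 8 have nonzero weight after conditioning:
  (W=3, V=0, X=1, U=3, Y=0, Z=0) weight 1/448
  (W=3, V=0, X=1, U=3, Y=0, Z=1) weight 1/448
  (W=3, V=0, X=1, U=3, Y=0, Z=2) weight 1/448
  (W=3, V=0, X=1, U=3, Y=0, Z=3) weight 1/448
  (W=3, V=1, X=0, U=3, Y=0, Z=0) weight 3/2464
  (W=3, V=1, X=0, U=3, Y=0, Z=1) weight 3/2464
  (W=3, V=1, X=0, U=3, Y=0, Z=2) weight 1/1232
  (W=3, V=1, X=0, U=3, Y=0, Z=3) weight 3/2464
Group by V:
  weight(V=0) = 1/112
  weight(V=1) = 1/224
Total weight = 1/112 + 1/224 = 3/224
P(V=0 | obs) = 1/112 / 3/224 = 2/3
P(V=1 | obs) = 1/224 / 3/224 = 1/3
argmax = 0

argmax_v P(V = v | obs) = 0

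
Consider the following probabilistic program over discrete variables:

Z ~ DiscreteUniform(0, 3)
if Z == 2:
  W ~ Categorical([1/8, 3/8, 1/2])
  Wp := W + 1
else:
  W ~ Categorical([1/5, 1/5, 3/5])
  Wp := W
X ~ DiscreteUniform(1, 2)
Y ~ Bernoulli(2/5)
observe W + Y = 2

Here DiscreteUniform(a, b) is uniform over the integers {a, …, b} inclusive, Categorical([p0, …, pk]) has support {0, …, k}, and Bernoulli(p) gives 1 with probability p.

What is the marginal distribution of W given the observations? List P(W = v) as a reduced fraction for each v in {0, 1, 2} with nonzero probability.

Enumerate traces; 16 have nonzero weight after conditioning:
  (Z=0, W=1, X=1, Y=1) weight 1/100
  (Z=0, W=1, X=2, Y=1) weight 1/100
  (Z=0, W=2, X=1, Y=0) weight 9/200
  (Z=0, W=2, X=2, Y=0) weight 9/200
  (Z=1, W=1, X=1, Y=1) weight 1/100
  (Z=1, W=1, X=2, Y=1) weight 1/100
  (Z=1, W=2, X=1, Y=0) weight 9/200
  (Z=1, W=2, X=2, Y=0) weight 9/200
  … 8 more
Group by W:
  weight(W=1) = 39/400
  weight(W=2) = 69/200
Total weight = 39/400 + 69/200 = 177/400
P(W=1 | obs) = 39/400 / 177/400 = 13/59
P(W=2 | obs) = 69/200 / 177/400 = 46/59

P(W=1) = 13/59, P(W=2) = 46/59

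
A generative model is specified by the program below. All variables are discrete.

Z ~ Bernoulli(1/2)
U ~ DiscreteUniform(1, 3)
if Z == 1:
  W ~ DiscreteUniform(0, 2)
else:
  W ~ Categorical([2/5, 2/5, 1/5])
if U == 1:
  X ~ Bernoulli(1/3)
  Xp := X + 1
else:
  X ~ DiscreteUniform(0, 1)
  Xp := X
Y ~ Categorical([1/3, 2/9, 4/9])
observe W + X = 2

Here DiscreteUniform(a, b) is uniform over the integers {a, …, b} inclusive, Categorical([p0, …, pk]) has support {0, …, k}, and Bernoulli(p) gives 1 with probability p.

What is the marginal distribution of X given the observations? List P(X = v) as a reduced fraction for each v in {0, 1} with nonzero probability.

P(X=0) = 10/21, P(X=1) = 11/21

Enumerate traces; 36 have nonzero weight after conditioning:
  (Z=0, U=1, W=1, X=1, Y=0) weight 1/135
  (Z=0, U=1, W=1, X=1, Y=1) weight 2/405
  (Z=0, U=1, W=1, X=1, Y=2) weight 4/405
  (Z=0, U=1, W=2, X=0, Y=0) weight 1/135
  (Z=0, U=1, W=2, X=0, Y=1) weight 2/405
  (Z=0, U=1, W=2, X=0, Y=2) weight 4/405
  (Z=0, U=2, W=1, X=1, Y=0) weight 1/90
  (Z=0, U=2, W=1, X=1, Y=1) weight 1/135
  … 28 more
Group by X:
  weight(X=0) = 4/27
  weight(X=1) = 22/135
Total weight = 4/27 + 22/135 = 14/45
P(X=0 | obs) = 4/27 / 14/45 = 10/21
P(X=1 | obs) = 22/135 / 14/45 = 11/21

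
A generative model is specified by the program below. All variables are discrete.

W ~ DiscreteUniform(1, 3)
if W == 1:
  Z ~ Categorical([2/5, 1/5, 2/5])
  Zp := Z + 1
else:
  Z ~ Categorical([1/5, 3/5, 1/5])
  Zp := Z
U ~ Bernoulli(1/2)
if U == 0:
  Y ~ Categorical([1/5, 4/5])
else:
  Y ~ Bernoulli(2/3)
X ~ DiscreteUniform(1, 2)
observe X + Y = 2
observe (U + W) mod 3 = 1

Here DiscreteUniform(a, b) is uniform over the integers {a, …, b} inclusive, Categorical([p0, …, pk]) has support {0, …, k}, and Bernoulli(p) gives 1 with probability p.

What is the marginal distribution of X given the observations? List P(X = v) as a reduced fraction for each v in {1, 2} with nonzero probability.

Enumerate traces; 12 have nonzero weight after conditioning:
  (W=1, Z=0, U=0, Y=0, X=2) weight 1/150
  (W=1, Z=0, U=0, Y=1, X=1) weight 2/75
  (W=1, Z=1, U=0, Y=0, X=2) weight 1/300
  (W=1, Z=1, U=0, Y=1, X=1) weight 1/75
  (W=1, Z=2, U=0, Y=0, X=2) weight 1/150
  (W=1, Z=2, U=0, Y=1, X=1) weight 2/75
  (W=3, Z=0, U=1, Y=0, X=2) weight 1/180
  (W=3, Z=0, U=1, Y=1, X=1) weight 1/90
  … 4 more
Group by X:
  weight(X=1) = 11/90
  weight(X=2) = 2/45
Total weight = 11/90 + 2/45 = 1/6
P(X=1 | obs) = 11/90 / 1/6 = 11/15
P(X=2 | obs) = 2/45 / 1/6 = 4/15

P(X=1) = 11/15, P(X=2) = 4/15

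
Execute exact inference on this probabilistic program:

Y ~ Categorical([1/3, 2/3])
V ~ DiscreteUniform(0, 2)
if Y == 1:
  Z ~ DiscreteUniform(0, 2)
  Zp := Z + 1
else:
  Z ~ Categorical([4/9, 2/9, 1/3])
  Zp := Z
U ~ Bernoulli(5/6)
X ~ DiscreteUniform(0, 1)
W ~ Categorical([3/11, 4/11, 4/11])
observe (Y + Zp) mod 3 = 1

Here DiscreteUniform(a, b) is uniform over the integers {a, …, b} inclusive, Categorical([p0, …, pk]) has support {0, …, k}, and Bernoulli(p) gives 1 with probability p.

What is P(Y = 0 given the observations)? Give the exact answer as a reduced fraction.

Enumerate traces; 72 have nonzero weight after conditioning:
  (Y=0, V=0, Z=1, U=0, X=0, W=0) weight 1/1782
  (Y=0, V=0, Z=1, U=0, X=0, W=1) weight 2/2673
  (Y=0, V=0, Z=1, U=0, X=0, W=2) weight 2/2673
  (Y=0, V=0, Z=1, U=0, X=1, W=0) weight 1/1782
  (Y=0, V=0, Z=1, U=0, X=1, W=1) weight 2/2673
  (Y=0, V=0, Z=1, U=0, X=1, W=2) weight 2/2673
  (Y=0, V=0, Z=1, U=1, X=0, W=0) weight 5/1782
  (Y=0, V=0, Z=1, U=1, X=0, W=1) weight 10/2673
  (Y=1, V=0, Z=2, U=0, X=0, W=0) weight 1/594
  … 63 more
Group by Y:
  weight(Y=0) = 2/27
  weight(Y=1) = 2/9
Total weight = 2/27 + 2/9 = 8/27
P(Y=0 | obs) = 2/27 / 8/27 = 1/4
P(Y=1 | obs) = 2/9 / 8/27 = 3/4

P(Y = 0 | obs) = 1/4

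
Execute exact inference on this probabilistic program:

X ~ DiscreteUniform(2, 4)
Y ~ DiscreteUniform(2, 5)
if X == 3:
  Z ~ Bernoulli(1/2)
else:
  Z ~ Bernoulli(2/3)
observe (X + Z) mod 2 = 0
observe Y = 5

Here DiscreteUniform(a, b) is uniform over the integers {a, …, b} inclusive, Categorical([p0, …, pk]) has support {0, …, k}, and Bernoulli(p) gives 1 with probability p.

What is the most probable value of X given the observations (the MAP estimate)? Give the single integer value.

argmax_v P(X = v | obs) = 3

Enumerate traces; 3 have nonzero weight after conditioning:
  (X=2, Y=5, Z=0) weight 1/36
  (X=3, Y=5, Z=1) weight 1/24
  (X=4, Y=5, Z=0) weight 1/36
Group by X:
  weight(X=2) = 1/36
  weight(X=3) = 1/24
  weight(X=4) = 1/36
Total weight = 1/36 + 1/24 + 1/36 = 7/72
P(X=2 | obs) = 1/36 / 7/72 = 2/7
P(X=3 | obs) = 1/24 / 7/72 = 3/7
P(X=4 | obs) = 1/36 / 7/72 = 2/7
argmax = 3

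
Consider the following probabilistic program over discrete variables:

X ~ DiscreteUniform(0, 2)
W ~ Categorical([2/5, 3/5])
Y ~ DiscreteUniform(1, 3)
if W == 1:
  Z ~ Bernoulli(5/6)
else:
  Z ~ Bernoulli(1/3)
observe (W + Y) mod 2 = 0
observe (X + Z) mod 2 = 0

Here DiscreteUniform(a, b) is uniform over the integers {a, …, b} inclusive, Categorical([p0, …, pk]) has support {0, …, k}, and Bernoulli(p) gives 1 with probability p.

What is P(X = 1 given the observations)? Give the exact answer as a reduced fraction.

P(X = 1 | obs) = 17/31

Enumerate traces; 9 have nonzero weight after conditioning:
  (X=0, W=0, Y=2, Z=0) weight 4/135
  (X=0, W=1, Y=1, Z=0) weight 1/90
  (X=0, W=1, Y=3, Z=0) weight 1/90
  (X=1, W=0, Y=2, Z=1) weight 2/135
  (X=1, W=1, Y=1, Z=1) weight 1/18
  (X=1, W=1, Y=3, Z=1) weight 1/18
  (X=2, W=0, Y=2, Z=0) weight 4/135
  (X=2, W=1, Y=1, Z=0) weight 1/90
  … 1 more
Group by X:
  weight(X=0) = 7/135
  weight(X=1) = 17/135
  weight(X=2) = 7/135
Total weight = 7/135 + 17/135 + 7/135 = 31/135
P(X=0 | obs) = 7/135 / 31/135 = 7/31
P(X=1 | obs) = 17/135 / 31/135 = 17/31
P(X=2 | obs) = 7/135 / 31/135 = 7/31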